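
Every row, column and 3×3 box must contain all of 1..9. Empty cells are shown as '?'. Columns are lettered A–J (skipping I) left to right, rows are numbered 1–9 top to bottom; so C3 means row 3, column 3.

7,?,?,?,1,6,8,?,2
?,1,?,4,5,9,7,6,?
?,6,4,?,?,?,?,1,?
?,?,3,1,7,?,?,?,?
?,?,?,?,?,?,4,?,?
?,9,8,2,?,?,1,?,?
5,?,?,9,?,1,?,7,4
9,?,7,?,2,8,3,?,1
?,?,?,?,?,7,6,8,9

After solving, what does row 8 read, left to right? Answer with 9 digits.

947628351

D1 = 3 (sole candidate).
C2 = 2 (sole candidate).
J2 = 3 (sole candidate).
E3 = 8 (sole candidate).
F3 = 2 (sole candidate).
J3 = 5 (sole candidate).
C7 = 6 (sole candidate).
E7 = 3 (sole candidate).
G7 = 2 (sole candidate).
B8 = 4: row 8 has {1,2,3,7,8,9}; col 2 has {1,6,9}; box has {5,6,7,9} → only 4 remains.
H8 = 5: row 8 has {1,2,3,4,7,8,9}; col 8 has {1,6,7,8}; box has {1,2,3,4,6,7,8,9} → only 5 remains.
C9 = 1 (sole candidate).
D9 = 5 (sole candidate).
E9 = 4 (sole candidate).
B1 = 5 (sole candidate).
C1 = 9 (sole candidate).
H1 = 4 (sole candidate).
A2 = 8 (sole candidate).
A3 = 3 (sole candidate).
D3 = 7 (sole candidate).
G3 = 9 (sole candidate).
B4 = 2 (sole candidate).
G4 = 5 (sole candidate).
H4 = 9 (sole candidate).
B5 = 7 (sole candidate).
C5 = 5 (sole candidate).
F5 = 3 (sole candidate).
H5 = 2 (sole candidate).
E6 = 6 (sole candidate).
H6 = 3 (sole candidate).
J6 = 7 (sole candidate).
B7 = 8 (sole candidate).
D8 = 6: row 8 has {1,2,3,4,5,7,8,9}; col 4 has {1,2,3,4,5,7,9}; box has {1,2,3,4,5,7,8,9} → only 6 remains.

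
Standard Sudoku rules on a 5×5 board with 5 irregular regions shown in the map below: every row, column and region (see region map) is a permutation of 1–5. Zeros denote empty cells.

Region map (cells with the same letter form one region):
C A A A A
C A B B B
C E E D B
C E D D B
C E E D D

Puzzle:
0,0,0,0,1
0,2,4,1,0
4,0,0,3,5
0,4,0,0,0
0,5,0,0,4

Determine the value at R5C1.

R1C2 = 3 (sole candidate).
R1C3 = 5 (sole candidate).
R1C4 = 4 (sole candidate).
R2C5 = 3 (sole candidate).
R3C2 = 1 (sole candidate).
R3C3 = 2 (sole candidate).
R4C3 = 1 (sole candidate).
R4C5 = 2 (sole candidate).
R5C3 = 3 (sole candidate).
R5C4 = 2 (sole candidate).
R1C1 = 2 (sole candidate).
R2C1 = 5 (sole candidate).
R4C1 = 3 (sole candidate).
R4C4 = 5 (sole candidate).
R5C1 = 1: row 5 has {2,3,4,5}; col 1 has {2,3,4,5}; region has {2,3,4,5} → only 1 remains.

1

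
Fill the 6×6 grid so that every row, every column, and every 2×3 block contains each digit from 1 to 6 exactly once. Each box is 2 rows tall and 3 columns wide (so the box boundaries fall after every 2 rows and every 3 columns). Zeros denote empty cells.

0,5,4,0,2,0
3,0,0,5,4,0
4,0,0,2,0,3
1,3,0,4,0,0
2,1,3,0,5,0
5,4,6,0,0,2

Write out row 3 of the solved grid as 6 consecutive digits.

465213

r1c1 = 6 (sole candidate).
r1c6 = 1 (sole candidate).
r2c2 = 2 (sole candidate).
r2c3 = 1 (sole candidate).
r2c6 = 6 (sole candidate).
r3c2 = 6: row 3 has {2,3,4}; col 2 has {1,2,3,4,5}; box has {1,3,4} → only 6 remains.
r3c3 = 5: row 3 has {2,3,4,6}; col 3 has {1,3,4,6}; box has {1,3,4,6} → only 5 remains.
r3c5 = 1: row 3 has {2,3,4,5,6}; col 5 has {2,4,5}; box has {2,3,4} → only 1 remains.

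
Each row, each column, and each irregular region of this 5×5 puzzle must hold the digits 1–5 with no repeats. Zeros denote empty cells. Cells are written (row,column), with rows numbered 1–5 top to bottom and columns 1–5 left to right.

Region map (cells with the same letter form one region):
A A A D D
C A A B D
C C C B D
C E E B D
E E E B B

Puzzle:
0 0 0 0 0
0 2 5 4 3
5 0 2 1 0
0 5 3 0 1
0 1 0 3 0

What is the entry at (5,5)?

(2,1) = 1 (sole candidate).
(3,5) = 4 (sole candidate).
(4,1) = 4 (sole candidate).
(4,4) = 2 (sole candidate).
(5,1) = 2 (sole candidate).
(5,3) = 4 (sole candidate).
(5,5) = 5: row 5 has {1,2,3,4}; col 5 has {1,3,4}; region has {1,2,3,4} → only 5 remains.

5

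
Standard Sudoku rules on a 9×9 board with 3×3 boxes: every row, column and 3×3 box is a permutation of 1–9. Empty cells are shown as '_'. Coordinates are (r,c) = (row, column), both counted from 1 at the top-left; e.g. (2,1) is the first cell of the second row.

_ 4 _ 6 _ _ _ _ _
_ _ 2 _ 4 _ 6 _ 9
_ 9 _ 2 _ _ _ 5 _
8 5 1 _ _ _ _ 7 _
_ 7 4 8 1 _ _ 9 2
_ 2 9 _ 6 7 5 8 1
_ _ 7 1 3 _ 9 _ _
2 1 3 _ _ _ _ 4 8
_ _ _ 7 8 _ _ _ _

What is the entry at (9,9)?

(3,5) = 7: row 3 has {2,5,9}; col 5 has {1,3,4,6,8}; box has {2,4,6} → only 7 remains.
(5,7) = 3: row 5 has {1,2,4,7,8,9}; col 7 has {5,6,9}; box has {1,2,5,7,8,9} → only 3 remains.
(6,1) = 3: row 6 has {1,2,5,6,7,8,9}; col 1 has {2,8}; box has {1,2,4,5,7,8,9} → only 3 remains.
(6,4) = 4: row 6 has {1,2,3,5,6,7,8,9}; col 4 has {1,2,6,7,8}; box has {1,6,7,8} → only 4 remains.
(8,7) = 7: row 8 has {1,2,3,4,8}; col 7 has {3,5,6,9}; box has {4,8,9} → only 7 remains.
(9,2) = 6: row 9 has {7,8}; col 2 has {1,2,4,5,7,9}; box has {1,2,3,7} → only 6 remains.
(9,3) = 5: row 9 has {6,7,8}; col 3 has {1,2,3,4,7,9}; box has {1,2,3,6,7} → only 5 remains.
(9,9) = 3: row 9 has {5,6,7,8}; col 9 has {1,2,8,9}; box has {4,7,8,9} → only 3 remains.

3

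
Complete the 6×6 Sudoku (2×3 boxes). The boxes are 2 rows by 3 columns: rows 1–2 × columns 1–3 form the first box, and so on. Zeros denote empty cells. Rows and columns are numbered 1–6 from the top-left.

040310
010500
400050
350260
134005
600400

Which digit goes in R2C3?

R2C1 = 2 (sole candidate).
R2C5 = 4 (sole candidate).
R2C6 = 6 (sole candidate).
R3C4 = 1 (sole candidate).
R3C6 = 3 (sole candidate).
R4C3 = 1 (sole candidate).
R4C6 = 4 (sole candidate).
R5C4 = 6 (sole candidate).
R5C5 = 2 (sole candidate).
R6C2 = 2 (sole candidate).
R6C3 = 5 (sole candidate).
R6C5 = 3 (sole candidate).
R6C6 = 1 (sole candidate).
R1C1 = 5 (sole candidate).
R1C3 = 6 (sole candidate).
R1C6 = 2 (sole candidate).
R2C3 = 3: row 2 has {1,2,4,5,6}; col 3 has {1,4,5,6}; box has {1,2,4,5,6} → only 3 remains.

3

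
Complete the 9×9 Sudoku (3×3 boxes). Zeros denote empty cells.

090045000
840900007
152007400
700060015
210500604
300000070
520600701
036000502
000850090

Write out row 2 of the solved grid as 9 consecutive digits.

row 1, column 1 = 6: row 1 has {4,5,9}; col 1 has {1,2,3,5,7,8}; box has {1,2,4,5,8,9} → only 6 remains.
row 2, column 3 = 3: row 2 has {4,7,8,9}; col 3 has {2,6}; box has {1,2,4,5,6,8,9} → only 3 remains.
row 3, column 4 = 3: row 3 has {1,2,4,5,7}; col 4 has {5,6,8,9}; box has {4,5,7,9} → only 3 remains.
row 3, column 5 = 8: row 3 has {1,2,3,4,5,7}; col 5 has {4,5,6}; box has {3,4,5,7,9} → only 8 remains.
row 3, column 8 = 6: row 3 has {1,2,3,4,5,7,8}; col 8 has {1,7,9}; box has {4,7} → only 6 remains.
row 3, column 9 = 9: row 3 has {1,2,3,4,5,6,7,8}; col 9 has {1,2,4,5,7}; box has {4,6,7} → only 9 remains.
row 4, column 2 = 8: row 4 has {1,5,6,7}; col 2 has {1,2,3,4,5,9}; box has {1,2,3,7} → only 8 remains.
row 5, column 3 = 9: row 5 has {1,2,4,5,6}; col 3 has {2,3,6}; box has {1,2,3,7,8} → only 9 remains.
row 6, column 2 = 6: row 6 has {3,7}; col 2 has {1,2,3,4,5,8,9}; box has {1,2,3,7,8,9} → only 6 remains.
row 6, column 9 = 8: row 6 has {3,6,7}; col 9 has {1,2,4,5,7,9}; box has {1,4,5,6,7} → only 8 remains.
row 9, column 1 = 4: row 9 has {5,8,9}; col 1 has {1,2,3,5,6,7,8}; box has {2,3,5,6} → only 4 remains.
row 9, column 2 = 7: row 9 has {4,5,8,9}; col 2 has {1,2,3,4,5,6,8,9}; box has {2,3,4,5,6} → only 7 remains.
row 9, column 3 = 1: row 9 has {4,5,7,8,9}; col 3 has {2,3,6,9}; box has {2,3,4,5,6,7} → only 1 remains.
row 9, column 7 = 3: row 9 has {1,4,5,7,8,9}; col 7 has {4,5,6,7}; box has {1,2,5,7,9} → only 3 remains.
row 9, column 9 = 6: row 9 has {1,3,4,5,7,8,9}; col 9 has {1,2,4,5,7,8,9}; box has {1,2,3,5,7,9} → only 6 remains.
row 1, column 3 = 7: row 1 has {4,5,6,9}; col 3 has {1,2,3,6,9}; box has {1,2,3,4,5,6,8,9} → only 7 remains.
row 1, column 9 = 3: row 1 has {4,5,6,7,9}; col 9 has {1,2,4,5,6,7,8,9}; box has {4,6,7,9} → only 3 remains.
row 4, column 3 = 4: row 4 has {1,5,6,7,8}; col 3 has {1,2,3,6,7,9}; box has {1,2,3,6,7,8,9} → only 4 remains.
row 4, column 4 = 2: row 4 has {1,4,5,6,7,8}; col 4 has {3,5,6,8,9}; box has {5,6} → only 2 remains.
row 4, column 7 = 9: row 4 has {1,2,4,5,6,7,8}; col 7 has {3,4,5,6,7}; box has {1,4,5,6,7,8} → only 9 remains.
row 5, column 8 = 3: row 5 has {1,2,4,5,6,9}; col 8 has {1,6,7,9}; box has {1,4,5,6,7,8,9} → only 3 remains.
row 6, column 3 = 5: row 6 has {3,6,7,8}; col 3 has {1,2,3,4,6,7,9}; box has {1,2,3,4,6,7,8,9} → only 5 remains.
row 6, column 7 = 2: row 6 has {3,5,6,7,8}; col 7 has {3,4,5,6,7,9}; box has {1,3,4,5,6,7,8,9} → only 2 remains.
row 7, column 3 = 8: row 7 has {1,2,5,6,7}; col 3 has {1,2,3,4,5,6,7,9}; box has {1,2,3,4,5,6,7} → only 8 remains.
row 7, column 8 = 4: row 7 has {1,2,5,6,7,8}; col 8 has {1,3,6,7,9}; box has {1,2,3,5,6,7,9} → only 4 remains.
row 8, column 1 = 9: row 8 has {2,3,5,6}; col 1 has {1,2,3,4,5,6,7,8}; box has {1,2,3,4,5,6,7,8} → only 9 remains.
row 8, column 8 = 8: row 8 has {2,3,5,6,9}; col 8 has {1,3,4,6,7,9}; box has {1,2,3,4,5,6,7,9} → only 8 remains.
row 9, column 6 = 2: row 9 has {1,3,4,5,6,7,8,9}; col 6 has {5,7}; box has {5,6,8} → only 2 remains.
row 1, column 4 = 1: row 1 has {3,4,5,6,7,9}; col 4 has {2,3,5,6,8,9}; box has {3,4,5,7,8,9} → only 1 remains.
row 1, column 7 = 8: row 1 has {1,3,4,5,6,7,9}; col 7 has {2,3,4,5,6,7,9}; box has {3,4,6,7,9} → only 8 remains.
row 1, column 8 = 2: row 1 has {1,3,4,5,6,7,8,9}; col 8 has {1,3,4,6,7,8,9}; box has {3,4,6,7,8,9} → only 2 remains.
row 2, column 5 = 2: row 2 has {3,4,7,8,9}; col 5 has {4,5,6,8}; box has {1,3,4,5,7,8,9} → only 2 remains.
row 2, column 6 = 6: row 2 has {2,3,4,7,8,9}; col 6 has {2,5,7}; box has {1,2,3,4,5,7,8,9} → only 6 remains.
row 2, column 7 = 1: row 2 has {2,3,4,6,7,8,9}; col 7 has {2,3,4,5,6,7,8,9}; box has {2,3,4,6,7,8,9} → only 1 remains.
row 2, column 8 = 5: row 2 has {1,2,3,4,6,7,8,9}; col 8 has {1,2,3,4,6,7,8,9}; box has {1,2,3,4,6,7,8,9} → only 5 remains.

843926157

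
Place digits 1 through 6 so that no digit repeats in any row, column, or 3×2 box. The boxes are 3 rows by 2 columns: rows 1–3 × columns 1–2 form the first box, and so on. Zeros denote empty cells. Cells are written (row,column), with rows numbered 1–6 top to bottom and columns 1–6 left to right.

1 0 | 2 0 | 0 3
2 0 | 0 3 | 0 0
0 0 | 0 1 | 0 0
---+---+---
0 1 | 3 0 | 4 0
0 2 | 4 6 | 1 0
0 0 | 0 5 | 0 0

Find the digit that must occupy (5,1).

(1,4) = 4: row 1 has {1,2,3}; col 4 has {1,3,5,6}; box has {1,2,3} → only 4 remains.
(4,4) = 2: row 4 has {1,3,4}; col 4 has {1,3,4,5,6}; box has {3,4,5,6} → only 2 remains.
(5,6) = 5: row 5 has {1,2,4,6}; col 6 has {3}; box has {1,4} → only 5 remains.
(6,3) = 1: row 6 has {5}; col 3 has {2,3,4}; box has {2,3,4,5,6} → only 1 remains.
(4,6) = 6: row 4 has {1,2,3,4}; col 6 has {3,5}; box has {1,4,5} → only 6 remains.
(5,1) = 3: row 5 has {1,2,4,5,6}; col 1 has {1,2}; box has {1,2} → only 3 remains.

3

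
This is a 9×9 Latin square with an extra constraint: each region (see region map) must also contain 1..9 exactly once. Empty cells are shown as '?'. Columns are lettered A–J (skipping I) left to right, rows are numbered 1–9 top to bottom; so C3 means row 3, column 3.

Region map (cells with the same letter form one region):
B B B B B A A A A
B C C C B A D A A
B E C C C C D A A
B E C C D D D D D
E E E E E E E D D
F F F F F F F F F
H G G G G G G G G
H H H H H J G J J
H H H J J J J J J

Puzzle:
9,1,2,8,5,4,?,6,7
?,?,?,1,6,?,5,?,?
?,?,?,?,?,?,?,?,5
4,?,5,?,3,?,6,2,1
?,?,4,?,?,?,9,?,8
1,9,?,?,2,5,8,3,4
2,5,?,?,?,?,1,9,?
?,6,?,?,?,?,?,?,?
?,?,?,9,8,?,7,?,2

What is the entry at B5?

2

G1 = 3: row 1 has {1,2,4,5,6,7,8,9}; col 7 has {1,5,6,7,8,9}; region has {4,5,6,7} → only 3 remains.
H2 = 8: row 2 has {1,5,6}; col 8 has {2,3,6,9}; region has {3,4,5,6,7} → only 8 remains.
J2 = 9: row 2 has {1,5,6,8}; col 9 has {1,2,4,5,7,8}; region has {3,4,5,6,7,8} → only 9 remains.
G3 = 4: row 3 has {5}; col 7 has {1,3,5,6,7,8,9}; region has {1,2,3,5,6,8} → only 4 remains.
H3 = 1: row 3 has {4,5}; col 8 has {2,3,6,8,9}; region has {3,4,5,6,7,8,9} → only 1 remains.
D4 = 7: row 4 has {1,2,3,4,5,6}; col 4 has {1,8,9}; region has {1,5} → only 7 remains.
F4 = 9: row 4 has {1,2,3,4,5,6,7}; col 6 has {4,5}; region has {1,2,3,4,5,6,8} → only 9 remains.
H5 = 7: row 5 has {4,8,9}; col 8 has {1,2,3,6,8,9}; region has {1,2,3,4,5,6,8,9} → only 7 remains.
D6 = 6: row 6 has {1,2,3,4,5,8,9}; col 4 has {1,7,8,9}; region has {1,2,3,4,5,8,9} → only 6 remains.
G8 = 2: row 8 has {6}; col 7 has {1,3,4,5,6,7,8,9}; region has {1,5,9} → only 2 remains.
J8 = 3: row 8 has {2,6}; col 9 has {1,2,4,5,7,8,9}; region has {2,7,8,9} → only 3 remains.
C2 = 3: row 2 has {1,5,6,8,9}; col 3 has {2,4,5}; region has {1,5,7} → only 3 remains.
F2 = 2: row 2 has {1,3,5,6,8,9}; col 6 has {4,5,9}; region has {1,3,4,5,6,7,8,9} → only 2 remains.
D3 = 2: row 3 has {1,4,5}; col 4 has {1,6,7,8,9}; region has {1,3,5,7} → only 2 remains.
E3 = 9: row 3 has {1,2,4,5}; col 5 has {2,3,5,6,8}; region has {1,2,3,5,7} → only 9 remains.
B4 = 8: row 4 has {1,2,3,4,5,6,7,9}; col 2 has {1,5,6,9}; region has {4,9} → only 8 remains.
E5 = 1: row 5 has {4,7,8,9}; col 5 has {2,3,5,6,8,9}; region has {4,8,9} → only 1 remains.
C6 = 7: row 6 has {1,2,3,4,5,6,8,9}; col 3 has {2,3,4,5}; region has {1,2,3,4,5,6,8,9} → only 7 remains.
J7 = 6: row 7 has {1,2,5,9}; col 9 has {1,2,3,4,5,7,8,9}; region has {1,2,5,9} → only 6 remains.
F8 = 1: row 8 has {2,3,6}; col 6 has {2,4,5,9}; region has {2,3,7,8,9} → only 1 remains.
C9 = 1: row 9 has {2,7,8,9}; col 3 has {2,3,4,5,7}; region has {2,6} → only 1 remains.
F9 = 6: row 9 has {1,2,7,8,9}; col 6 has {1,2,4,5,9}; region has {1,2,3,7,8,9} → only 6 remains.
A2 = 7: row 2 has {1,2,3,5,6,8,9}; col 1 has {1,2,4,9}; region has {1,2,4,5,6,8,9} → only 7 remains.
B2 = 4: row 2 has {1,2,3,5,6,7,8,9}; col 2 has {1,5,6,8,9}; region has {1,2,3,5,7,9} → only 4 remains.
A3 = 3: row 3 has {1,2,4,5,9}; col 1 has {1,2,4,7,9}; region has {1,2,4,5,6,7,8,9} → only 3 remains.
B3 = 7: row 3 has {1,2,3,4,5,9}; col 2 has {1,4,5,6,8,9}; region has {1,4,8,9} → only 7 remains.
F3 = 8: row 3 has {1,2,3,4,5,7,9}; col 6 has {1,2,4,5,6,9}; region has {1,2,3,4,5,7,9} → only 8 remains.
F5 = 3: row 5 has {1,4,7,8,9}; col 6 has {1,2,4,5,6,8,9}; region has {1,4,7,8,9} → only 3 remains.
C7 = 8: row 7 has {1,2,5,6,9}; col 3 has {1,2,3,4,5,7}; region has {1,2,5,6,9} → only 8 remains.
F7 = 7: row 7 has {1,2,5,6,8,9}; col 6 has {1,2,3,4,5,6,8,9}; region has {1,2,5,6,8,9} → only 7 remains.
C8 = 9: row 8 has {1,2,3,6}; col 3 has {1,2,3,4,5,7,8}; region has {1,2,6} → only 9 remains.
A9 = 5: row 9 has {1,2,6,7,8,9}; col 1 has {1,2,3,4,7,9}; region has {1,2,6,9} → only 5 remains.
B9 = 3: row 9 has {1,2,5,6,7,8,9}; col 2 has {1,4,5,6,7,8,9}; region has {1,2,5,6,9} → only 3 remains.
H9 = 4: row 9 has {1,2,3,5,6,7,8,9}; col 8 has {1,2,3,6,7,8,9}; region has {1,2,3,6,7,8,9} → only 4 remains.
C3 = 6: row 3 has {1,2,3,4,5,7,8,9}; col 3 has {1,2,3,4,5,7,8,9}; region has {1,2,3,4,5,7,8,9} → only 6 remains.
A5 = 6: row 5 has {1,3,4,7,8,9}; col 1 has {1,2,3,4,5,7,9}; region has {1,3,4,7,8,9} → only 6 remains.
B5 = 2: row 5 has {1,3,4,6,7,8,9}; col 2 has {1,3,4,5,6,7,8,9}; region has {1,3,4,6,7,8,9} → only 2 remains.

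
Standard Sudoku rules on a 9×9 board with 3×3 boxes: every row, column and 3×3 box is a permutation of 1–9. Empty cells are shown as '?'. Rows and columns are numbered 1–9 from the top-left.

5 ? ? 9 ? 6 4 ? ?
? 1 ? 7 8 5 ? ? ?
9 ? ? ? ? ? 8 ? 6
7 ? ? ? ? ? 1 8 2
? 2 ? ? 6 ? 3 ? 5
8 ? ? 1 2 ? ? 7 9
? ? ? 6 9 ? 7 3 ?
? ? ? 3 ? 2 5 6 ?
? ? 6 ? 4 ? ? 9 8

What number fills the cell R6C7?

R2C8 = 2: row 2 has {1,5,7,8}; col 8 has {3,6,7,8,9}; box has {4,6,8} → only 2 remains.
R2C9 = 3: row 2 has {1,2,5,7,8}; col 9 has {2,5,6,8,9}; box has {2,4,6,8} → only 3 remains.
R5C8 = 4: row 5 has {2,3,5,6}; col 8 has {2,3,6,7,8,9}; box has {1,2,3,5,7,8,9} → only 4 remains.
R6C7 = 6: row 6 has {1,2,7,8,9}; col 7 has {1,3,4,5,7,8}; box has {1,2,3,4,5,7,8,9} → only 6 remains.

6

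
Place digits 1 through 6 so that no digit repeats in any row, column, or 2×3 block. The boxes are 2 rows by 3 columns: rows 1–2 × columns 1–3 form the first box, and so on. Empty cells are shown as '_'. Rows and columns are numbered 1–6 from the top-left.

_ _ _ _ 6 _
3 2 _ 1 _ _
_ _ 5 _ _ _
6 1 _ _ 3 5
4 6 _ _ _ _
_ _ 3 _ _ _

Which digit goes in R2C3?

6

R2C6 = 4: row 2 has {1,2,3}; col 6 has {5}; box has {1,6} → only 4 remains.
R3C1 = 2: row 3 has {5}; col 1 has {3,4,6}; box has {1,5,6} → only 2 remains.
R4C3 = 4: row 4 has {1,3,5,6}; col 3 has {3,5}; box has {1,2,5,6} → only 4 remains.
R4C4 = 2: row 4 has {1,3,4,5,6}; col 4 has {1}; box has {3,5} → only 2 remains.
R6C2 = 5: row 6 has {3}; col 2 has {1,2,6}; box has {3,4,6} → only 5 remains.
R1C2 = 4: row 1 has {6}; col 2 has {1,2,5,6}; box has {2,3} → only 4 remains.
R1C3 = 1: row 1 has {4,6}; col 3 has {3,4,5}; box has {2,3,4} → only 1 remains.
R2C3 = 6: row 2 has {1,2,3,4}; col 3 has {1,3,4,5}; box has {1,2,3,4} → only 6 remains.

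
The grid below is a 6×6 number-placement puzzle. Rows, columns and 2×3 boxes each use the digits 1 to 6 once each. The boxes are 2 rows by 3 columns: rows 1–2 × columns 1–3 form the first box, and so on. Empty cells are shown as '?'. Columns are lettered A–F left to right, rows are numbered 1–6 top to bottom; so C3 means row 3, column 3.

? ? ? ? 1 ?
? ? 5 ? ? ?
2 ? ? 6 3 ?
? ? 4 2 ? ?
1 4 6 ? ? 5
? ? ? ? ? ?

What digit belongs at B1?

C3 = 1: row 3 has {2,3,6}; col 3 has {4,5,6}; box has {2,4} → only 1 remains.
F3 = 4: row 3 has {1,2,3,6}; col 6 has {5}; box has {2,3,6} → only 4 remains.
E4 = 5: row 4 has {2,4}; col 5 has {1,3}; box has {2,3,4,6} → only 5 remains.
F4 = 1: row 4 has {2,4,5}; col 6 has {4,5}; box has {2,3,4,5,6} → only 1 remains.
D5 = 3: row 5 has {1,4,5,6}; col 4 has {2,6}; box has {5} → only 3 remains.
E5 = 2: row 5 has {1,3,4,5,6}; col 5 has {1,3,5}; box has {3,5} → only 2 remains.
F6 = 6: row 6 has {}; col 6 has {1,4,5}; box has {2,3,5} → only 6 remains.
D2 = 4: row 2 has {5}; col 4 has {2,3,6}; box has {1} → only 4 remains.
E2 = 6: row 2 has {4,5}; col 5 has {1,2,3,5}; box has {1,4} → only 6 remains.
B3 = 5: row 3 has {1,2,3,4,6}; col 2 has {4}; box has {1,2,4} → only 5 remains.
D6 = 1: row 6 has {6}; col 4 has {2,3,4,6}; box has {2,3,5,6} → only 1 remains.
E6 = 4: row 6 has {1,6}; col 5 has {1,2,3,5,6}; box has {1,2,3,5,6} → only 4 remains.
D1 = 5: row 1 has {1}; col 4 has {1,2,3,4,6}; box has {1,4,6} → only 5 remains.
A2 = 3: row 2 has {4,5,6}; col 1 has {1,2}; box has {5} → only 3 remains.
F2 = 2: row 2 has {3,4,5,6}; col 6 has {1,4,5,6}; box has {1,4,5,6} → only 2 remains.
A4 = 6: row 4 has {1,2,4,5}; col 1 has {1,2,3}; box has {1,2,4,5} → only 6 remains.
B4 = 3: row 4 has {1,2,4,5,6}; col 2 has {4,5}; box has {1,2,4,5,6} → only 3 remains.
A6 = 5: row 6 has {1,4,6}; col 1 has {1,2,3,6}; box has {1,4,6} → only 5 remains.
B6 = 2: row 6 has {1,4,5,6}; col 2 has {3,4,5}; box has {1,4,5,6} → only 2 remains.
C6 = 3: row 6 has {1,2,4,5,6}; col 3 has {1,4,5,6}; box has {1,2,4,5,6} → only 3 remains.
A1 = 4: row 1 has {1,5}; col 1 has {1,2,3,5,6}; box has {3,5} → only 4 remains.
B1 = 6: row 1 has {1,4,5}; col 2 has {2,3,4,5}; box has {3,4,5} → only 6 remains.

6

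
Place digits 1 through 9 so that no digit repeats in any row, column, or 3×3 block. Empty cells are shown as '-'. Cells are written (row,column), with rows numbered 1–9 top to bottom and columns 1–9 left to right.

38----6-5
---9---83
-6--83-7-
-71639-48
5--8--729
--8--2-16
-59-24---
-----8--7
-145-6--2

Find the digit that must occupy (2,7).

(1,8) = 9: row 1 has {3,5,6,8}; col 8 has {1,2,4,7,8}; box has {3,5,6,7,8} → only 9 remains.
(4,1) = 2: row 4 has {1,3,4,6,7,8,9}; col 1 has {3,5}; box has {1,5,7,8} → only 2 remains.
(4,7) = 5: row 4 has {1,2,3,4,6,7,8,9}; col 7 has {6,7}; box has {1,2,4,6,7,8,9} → only 5 remains.
(5,6) = 1: row 5 has {2,5,7,8,9}; col 6 has {2,3,4,6,8,9}; box has {2,3,6,8,9} → only 1 remains.
(6,7) = 3: row 6 has {1,2,6,8}; col 7 has {5,6,7}; box has {1,2,4,5,6,7,8,9} → only 3 remains.
(7,9) = 1: row 7 has {2,4,5,9}; col 9 has {2,3,5,6,7,8,9}; box has {2,7} → only 1 remains.
(8,1) = 6: row 8 has {7,8}; col 1 has {2,3,5}; box has {1,4,5,9} → only 6 remains.
(9,8) = 3: row 9 has {1,2,4,5,6}; col 8 has {1,2,4,7,8,9}; box has {1,2,7} → only 3 remains.
(1,6) = 7: row 1 has {3,5,6,8,9}; col 6 has {1,2,3,4,6,8,9}; box has {3,8,9} → only 7 remains.
(2,6) = 5: row 2 has {3,8,9}; col 6 has {1,2,3,4,6,7,8,9}; box has {3,7,8,9} → only 5 remains.
(3,9) = 4: row 3 has {3,6,7,8}; col 9 has {1,2,3,5,6,7,8,9}; box has {3,5,6,7,8,9} → only 4 remains.
(5,5) = 4: row 5 has {1,2,5,7,8,9}; col 5 has {2,3,8}; box has {1,2,3,6,8,9} → only 4 remains.
(6,4) = 7: row 6 has {1,2,3,6,8}; col 4 has {5,6,8,9}; box has {1,2,3,4,6,8,9} → only 7 remains.
(6,5) = 5: row 6 has {1,2,3,6,7,8}; col 5 has {2,3,4,8}; box has {1,2,3,4,6,7,8,9} → only 5 remains.
(7,4) = 3: row 7 has {1,2,4,5,9}; col 4 has {5,6,7,8,9}; box has {2,4,5,6,8} → only 3 remains.
(7,7) = 8: row 7 has {1,2,3,4,5,9}; col 7 has {3,5,6,7}; box has {1,2,3,7} → only 8 remains.
(7,8) = 6: row 7 has {1,2,3,4,5,8,9}; col 8 has {1,2,3,4,7,8,9}; box has {1,2,3,7,8} → only 6 remains.
(8,4) = 1: row 8 has {6,7,8}; col 4 has {3,5,6,7,8,9}; box has {2,3,4,5,6,8} → only 1 remains.
(8,5) = 9: row 8 has {1,6,7,8}; col 5 has {2,3,4,5,8}; box has {1,2,3,4,5,6,8} → only 9 remains.
(8,7) = 4: row 8 has {1,6,7,8,9}; col 7 has {3,5,6,7,8}; box has {1,2,3,6,7,8} → only 4 remains.
(8,8) = 5: row 8 has {1,4,6,7,8,9}; col 8 has {1,2,3,4,6,7,8,9}; box has {1,2,3,4,6,7,8} → only 5 remains.
(9,5) = 7: row 9 has {1,2,3,4,5,6}; col 5 has {2,3,4,5,8,9}; box has {1,2,3,4,5,6,8,9} → only 7 remains.
(9,7) = 9: row 9 has {1,2,3,4,5,6,7}; col 7 has {3,4,5,6,7,8}; box has {1,2,3,4,5,6,7,8} → only 9 remains.
(1,3) = 2: row 1 has {3,5,6,7,8,9}; col 3 has {1,4,8,9}; box has {3,6,8} → only 2 remains.
(1,4) = 4: row 1 has {2,3,5,6,7,8,9}; col 4 has {1,3,5,6,7,8,9}; box has {3,5,7,8,9} → only 4 remains.
(1,5) = 1: row 1 has {2,3,4,5,6,7,8,9}; col 5 has {2,3,4,5,7,8,9}; box has {3,4,5,7,8,9} → only 1 remains.
(2,2) = 4: row 2 has {3,5,8,9}; col 2 has {1,5,6,7,8}; box has {2,3,6,8} → only 4 remains.
(2,3) = 7: row 2 has {3,4,5,8,9}; col 3 has {1,2,4,8,9}; box has {2,3,4,6,8} → only 7 remains.
(2,5) = 6: row 2 has {3,4,5,7,8,9}; col 5 has {1,2,3,4,5,7,8,9}; box has {1,3,4,5,7,8,9} → only 6 remains.
(3,3) = 5: row 3 has {3,4,6,7,8}; col 3 has {1,2,4,7,8,9}; box has {2,3,4,6,7,8} → only 5 remains.
(3,4) = 2: row 3 has {3,4,5,6,7,8}; col 4 has {1,3,4,5,6,7,8,9}; box has {1,3,4,5,6,7,8,9} → only 2 remains.
(3,7) = 1: row 3 has {2,3,4,5,6,7,8}; col 7 has {3,4,5,6,7,8,9}; box has {3,4,5,6,7,8,9} → only 1 remains.
(5,2) = 3: row 5 has {1,2,4,5,7,8,9}; col 2 has {1,4,5,6,7,8}; box has {1,2,5,7,8} → only 3 remains.
(5,3) = 6: row 5 has {1,2,3,4,5,7,8,9}; col 3 has {1,2,4,5,7,8,9}; box has {1,2,3,5,7,8} → only 6 remains.
(6,2) = 9: row 6 has {1,2,3,5,6,7,8}; col 2 has {1,3,4,5,6,7,8}; box has {1,2,3,5,6,7,8} → only 9 remains.
(7,1) = 7: row 7 has {1,2,3,4,5,6,8,9}; col 1 has {2,3,5,6}; box has {1,4,5,6,9} → only 7 remains.
(8,2) = 2: row 8 has {1,4,5,6,7,8,9}; col 2 has {1,3,4,5,6,7,8,9}; box has {1,4,5,6,7,9} → only 2 remains.
(8,3) = 3: row 8 has {1,2,4,5,6,7,8,9}; col 3 has {1,2,4,5,6,7,8,9}; box has {1,2,4,5,6,7,9} → only 3 remains.
(9,1) = 8: row 9 has {1,2,3,4,5,6,7,9}; col 1 has {2,3,5,6,7}; box has {1,2,3,4,5,6,7,9} → only 8 remains.
(2,1) = 1: row 2 has {3,4,5,6,7,8,9}; col 1 has {2,3,5,6,7,8}; box has {2,3,4,5,6,7,8} → only 1 remains.
(2,7) = 2: row 2 has {1,3,4,5,6,7,8,9}; col 7 has {1,3,4,5,6,7,8,9}; box has {1,3,4,5,6,7,8,9} → only 2 remains.

2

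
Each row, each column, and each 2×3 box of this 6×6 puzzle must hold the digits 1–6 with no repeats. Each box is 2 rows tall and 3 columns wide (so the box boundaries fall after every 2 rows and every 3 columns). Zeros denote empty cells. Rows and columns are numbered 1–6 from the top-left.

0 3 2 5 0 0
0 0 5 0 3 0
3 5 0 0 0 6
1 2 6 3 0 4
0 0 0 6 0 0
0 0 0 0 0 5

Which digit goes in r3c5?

1

r1c6 = 1: row 1 has {2,3,5}; col 6 has {4,5,6}; box has {3,5} → only 1 remains.
r2c6 = 2: row 2 has {3,5}; col 6 has {1,4,5,6}; box has {1,3,5} → only 2 remains.
r3c3 = 4: row 3 has {3,5,6}; col 3 has {2,5,6}; box has {1,2,3,5,6} → only 4 remains.
r4c5 = 5: row 4 has {1,2,3,4,6}; col 5 has {3}; box has {3,4,6} → only 5 remains.
r5c6 = 3: row 5 has {6}; col 6 has {1,2,4,5,6}; box has {5,6} → only 3 remains.
r2c4 = 4: row 2 has {2,3,5}; col 4 has {3,5,6}; box has {1,2,3,5} → only 4 remains.
r5c3 = 1: row 5 has {3,6}; col 3 has {2,4,5,6}; box has {} → only 1 remains.
r6c3 = 3: row 6 has {5}; col 3 has {1,2,4,5,6}; box has {1} → only 3 remains.
r1c5 = 6: row 1 has {1,2,3,5}; col 5 has {3,5}; box has {1,2,3,4,5} → only 6 remains.
r2c1 = 6: row 2 has {2,3,4,5}; col 1 has {1,3}; box has {2,3,5} → only 6 remains.
r2c2 = 1: row 2 has {2,3,4,5,6}; col 2 has {2,3,5}; box has {2,3,5,6} → only 1 remains.
r5c2 = 4: row 5 has {1,3,6}; col 2 has {1,2,3,5}; box has {1,3} → only 4 remains.
r5c5 = 2: row 5 has {1,3,4,6}; col 5 has {3,5,6}; box has {3,5,6} → only 2 remains.
r6c1 = 2: row 6 has {3,5}; col 1 has {1,3,6}; box has {1,3,4} → only 2 remains.
r6c2 = 6: row 6 has {2,3,5}; col 2 has {1,2,3,4,5}; box has {1,2,3,4} → only 6 remains.
r6c4 = 1: row 6 has {2,3,5,6}; col 4 has {3,4,5,6}; box has {2,3,5,6} → only 1 remains.
r6c5 = 4: row 6 has {1,2,3,5,6}; col 5 has {2,3,5,6}; box has {1,2,3,5,6} → only 4 remains.
r1c1 = 4: row 1 has {1,2,3,5,6}; col 1 has {1,2,3,6}; box has {1,2,3,5,6} → only 4 remains.
r3c4 = 2: row 3 has {3,4,5,6}; col 4 has {1,3,4,5,6}; box has {3,4,5,6} → only 2 remains.
r3c5 = 1: row 3 has {2,3,4,5,6}; col 5 has {2,3,4,5,6}; box has {2,3,4,5,6} → only 1 remains.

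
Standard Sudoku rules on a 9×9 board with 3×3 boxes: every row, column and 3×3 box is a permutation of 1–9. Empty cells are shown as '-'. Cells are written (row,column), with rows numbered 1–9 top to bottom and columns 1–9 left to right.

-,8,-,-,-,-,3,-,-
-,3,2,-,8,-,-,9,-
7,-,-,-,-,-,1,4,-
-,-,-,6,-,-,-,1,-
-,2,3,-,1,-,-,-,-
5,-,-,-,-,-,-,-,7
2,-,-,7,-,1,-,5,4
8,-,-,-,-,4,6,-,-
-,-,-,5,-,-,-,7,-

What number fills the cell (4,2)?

(3,9) = 8 (hidden single in row 3).
(5,6) = 7 (hidden single in row 5).
(1,5) = 7 (hidden single in row 1).
(2,7) = 7 (hidden single in row 2).
(7,7) = 8 (hidden single in row 7).
(7,5) = 3 (hidden single in row 7).
(9,6) = 8 (hidden single in row 9).
(4,3) = 8 (hidden single in row 4).
(4,2) = 7: in row 4, 7 can only go here (every other open cell in that row sees a 7).

7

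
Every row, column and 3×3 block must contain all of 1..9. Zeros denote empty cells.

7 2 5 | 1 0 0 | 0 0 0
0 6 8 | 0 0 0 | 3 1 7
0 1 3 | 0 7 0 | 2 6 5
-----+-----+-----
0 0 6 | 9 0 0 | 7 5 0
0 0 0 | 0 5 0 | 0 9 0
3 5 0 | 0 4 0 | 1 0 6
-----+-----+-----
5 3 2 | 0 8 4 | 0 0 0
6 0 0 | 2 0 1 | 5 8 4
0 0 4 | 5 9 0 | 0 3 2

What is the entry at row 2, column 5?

row 1, column 8 = 4 (sole candidate).
row 2, column 4 = 4 (sole candidate).
row 2, column 5 = 2: row 2 has {1,3,4,6,7,8}; col 5 has {4,5,7,8,9}; box has {1,4,7} → only 2 remains.

2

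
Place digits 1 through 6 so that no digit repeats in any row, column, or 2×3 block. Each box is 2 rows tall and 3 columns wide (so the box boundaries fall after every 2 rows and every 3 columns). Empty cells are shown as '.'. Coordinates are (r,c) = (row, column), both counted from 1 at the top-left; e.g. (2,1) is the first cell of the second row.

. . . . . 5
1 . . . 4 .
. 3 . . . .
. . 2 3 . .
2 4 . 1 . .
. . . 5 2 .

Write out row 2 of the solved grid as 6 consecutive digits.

156243

(1,5) = 1 (hidden single in row 1).
(5,3) = 5 (hidden single in row 5).
(2,2) = 5: in row 2, 5 can only go here (every other open cell in that row sees a 5).
(6,6) = 4 (hidden single in row 6).
(4,1) = 4 (hidden single in row 4).
(1,3) = 4 (hidden single in row 1).
(1,1) = 3 (hidden single in row 1).
(2,3) = 6: row 2 has {1,4,5}; col 3 has {2,4,5}; box has {1,3,4,5} → only 6 remains.
(2,4) = 2: row 2 has {1,4,5,6}; col 4 has {1,3,5}; box has {1,4,5} → only 2 remains.
(2,6) = 3: row 2 has {1,2,4,5,6}; col 6 has {4,5}; box has {1,2,4,5} → only 3 remains.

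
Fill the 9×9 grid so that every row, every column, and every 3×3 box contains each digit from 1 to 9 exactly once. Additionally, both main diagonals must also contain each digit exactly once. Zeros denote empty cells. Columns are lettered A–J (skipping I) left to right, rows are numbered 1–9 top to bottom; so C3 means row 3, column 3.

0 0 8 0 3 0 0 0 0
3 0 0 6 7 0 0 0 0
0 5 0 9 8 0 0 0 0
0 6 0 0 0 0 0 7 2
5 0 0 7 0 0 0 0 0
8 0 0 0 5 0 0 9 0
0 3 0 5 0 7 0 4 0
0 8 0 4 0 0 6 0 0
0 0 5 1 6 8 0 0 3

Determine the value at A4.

D1 = 2: row 1 has {3,8}; col 4 has {1,4,5,6,7,9}; box has {3,6,7,8,9} → only 2 remains.
D4 = 8: row 4 has {2,6,7}; col 4 has {1,2,4,5,6,7,9}; box has {5,7}; main diagonal has {3} → only 8 remains.
D6 = 3: row 6 has {5,8,9}; col 4 has {1,2,4,5,6,7,8,9}; box has {5,7,8}; anti-diagonal has {8} → only 3 remains.
H9 = 2: row 9 has {1,3,5,6,8}; col 8 has {4,7,9}; box has {3,4,6} → only 2 remains.
H3 = 3: in row 3, 3 can only go here (every other open cell in that row sees a 3).
G4 = 5: in row 4, 5 can only go here (every other open cell in that row sees a 5).
C4 = 3: in row 4, 3 can only go here (every other open cell in that row sees a 3).
G5 = 3: in row 5, 3 can only go here (every other open cell in that row sees a 3).
J7 = 8: in row 7, 8 can only go here (every other open cell in that row sees an 8).
G2 = 8: in row 2, 8 can only go here (every other open cell in that row sees an 8).
H5 = 8: in row 5, 8 can only go here (every other open cell in that row sees an 8).
F8 = 3: in row 8, 3 can only go here (every other open cell in that row sees a 3).
G3 = 2: in column 7, 2 can only go here (every other open cell in that column sees a 2).
H1 = 6: in column 8, 6 can only go here (every other open cell in that column sees a 6).
H8 = 5: in main diagonal, 5 can only go here (every other open cell in that diagonal sees a 5).
H2 = 1: row 2 has {3,6,7,8}; col 8 has {2,3,4,5,6,7,8,9}; box has {2,3,6,8}; anti-diagonal has {2,3,8} → only 1 remains.
E4 = 1: in column 5, 1 can only go here (every other open cell in that column sees a 1).
E5 = 4: in column 5, 4 can only go here (every other open cell in that column sees a 4).
F4 = 9: row 4 has {1,2,3,5,6,7,8}; col 6 has {3,7,8}; box has {1,3,4,5,7,8}; anti-diagonal has {1,2,3,4,8} → only 9 remains.
C7 = 6: row 7 has {3,4,5,7,8}; col 3 has {3,5,8}; box has {3,5,8}; anti-diagonal has {1,2,3,4,8,9} → only 6 remains.
A9 = 7: row 9 has {1,2,3,5,6,8}; col 1 has {3,5,8}; box has {3,5,6,8}; anti-diagonal has {1,2,3,4,6,8,9} → only 7 remains.
G9 = 9: row 9 has {1,2,3,5,6,7,8}; col 7 has {2,3,5,6,8}; box has {2,3,4,5,6,8} → only 9 remains.
J1 = 5: row 1 has {2,3,6,8}; col 9 has {2,3,8}; box has {1,2,3,6,8}; anti-diagonal has {1,2,3,4,6,7,8,9} → only 5 remains.
A4 = 4: row 4 has {1,2,3,5,6,7,8,9}; col 1 has {3,5,7,8}; box has {3,5,6,8} → only 4 remains.

4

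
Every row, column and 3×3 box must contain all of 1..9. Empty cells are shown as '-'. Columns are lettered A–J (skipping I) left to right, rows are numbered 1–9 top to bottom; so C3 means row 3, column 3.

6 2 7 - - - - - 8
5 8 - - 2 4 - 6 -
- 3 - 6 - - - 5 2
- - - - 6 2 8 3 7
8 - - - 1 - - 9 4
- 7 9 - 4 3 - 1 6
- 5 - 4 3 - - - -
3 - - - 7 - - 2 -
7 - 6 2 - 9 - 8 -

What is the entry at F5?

7

H1 = 4: row 1 has {2,6,7,8}; col 8 has {1,2,3,5,6,8,9}; box has {2,5,6,8} → only 4 remains.
C2 = 1: row 2 has {2,4,5,6,8}; col 3 has {6,7,9}; box has {2,3,5,6,7,8} → only 1 remains.
C3 = 4: row 3 has {2,3,5,6}; col 3 has {1,6,7,9}; box has {1,2,3,5,6,7,8} → only 4 remains.
C4 = 5: row 4 has {2,3,6,7,8}; col 3 has {1,4,6,7,9}; box has {7,8,9} → only 5 remains.
D4 = 9: row 4 has {2,3,5,6,7,8}; col 4 has {2,4,6}; box has {1,2,3,4,6} → only 9 remains.
B5 = 6: row 5 has {1,4,8,9}; col 2 has {2,3,5,7,8}; box has {5,7,8,9} → only 6 remains.
A6 = 2: row 6 has {1,3,4,6,7,9}; col 1 has {3,5,6,7,8}; box has {5,6,7,8,9} → only 2 remains.
G6 = 5: row 6 has {1,2,3,4,6,7,9}; col 7 has {8}; box has {1,3,4,6,7,8,9} → only 5 remains.
H7 = 7: row 7 has {3,4,5}; col 8 has {1,2,3,4,5,6,8,9}; box has {2,8} → only 7 remains.
C8 = 8: row 8 has {2,3,7}; col 3 has {1,4,5,6,7,9}; box has {3,5,6,7} → only 8 remains.
E9 = 5: row 9 has {2,6,7,8,9}; col 5 has {1,2,3,4,6,7}; box has {2,3,4,7,9} → only 5 remains.
E1 = 9: row 1 has {2,4,6,7,8}; col 5 has {1,2,3,4,5,6,7}; box has {2,4,6} → only 9 remains.
A3 = 9: row 3 has {2,3,4,5,6}; col 1 has {2,3,5,6,7,8}; box has {1,2,3,4,5,6,7,8} → only 9 remains.
E3 = 8: row 3 has {2,3,4,5,6,9}; col 5 has {1,2,3,4,5,6,7,9}; box has {2,4,6,9} → only 8 remains.
C5 = 3: row 5 has {1,4,6,8,9}; col 3 has {1,4,5,6,7,8,9}; box has {2,5,6,7,8,9} → only 3 remains.
G5 = 2: row 5 has {1,3,4,6,8,9}; col 7 has {5,8}; box has {1,3,4,5,6,7,8,9} → only 2 remains.
D6 = 8: row 6 has {1,2,3,4,5,6,7,9}; col 4 has {2,4,6,9}; box has {1,2,3,4,6,9} → only 8 remains.
A7 = 1: row 7 has {3,4,5,7}; col 1 has {2,3,5,6,7,8,9}; box has {3,5,6,7,8} → only 1 remains.
C7 = 2: row 7 has {1,3,4,5,7}; col 3 has {1,3,4,5,6,7,8,9}; box has {1,3,5,6,7,8} → only 2 remains.
J7 = 9: row 7 has {1,2,3,4,5,7}; col 9 has {2,4,6,7,8}; box has {2,7,8} → only 9 remains.
D8 = 1: row 8 has {2,3,7,8}; col 4 has {2,4,6,8,9}; box has {2,3,4,5,7,9} → only 1 remains.
F8 = 6: row 8 has {1,2,3,7,8}; col 6 has {2,3,4,9}; box has {1,2,3,4,5,7,9} → only 6 remains.
G8 = 4: row 8 has {1,2,3,6,7,8}; col 7 has {2,5,8}; box has {2,7,8,9} → only 4 remains.
J8 = 5: row 8 has {1,2,3,4,6,7,8}; col 9 has {2,4,6,7,8,9}; box has {2,4,7,8,9} → only 5 remains.
B9 = 4: row 9 has {2,5,6,7,8,9}; col 2 has {2,3,5,6,7,8}; box has {1,2,3,5,6,7,8} → only 4 remains.
J2 = 3: row 2 has {1,2,4,5,6,8}; col 9 has {2,4,5,6,7,8,9}; box has {2,4,5,6,8} → only 3 remains.
A4 = 4: row 4 has {2,3,5,6,7,8,9}; col 1 has {1,2,3,5,6,7,8,9}; box has {2,3,5,6,7,8,9} → only 4 remains.
B4 = 1: row 4 has {2,3,4,5,6,7,8,9}; col 2 has {2,3,4,5,6,7,8}; box has {2,3,4,5,6,7,8,9} → only 1 remains.
F7 = 8: row 7 has {1,2,3,4,5,7,9}; col 6 has {2,3,4,6,9}; box has {1,2,3,4,5,6,7,9} → only 8 remains.
G7 = 6: row 7 has {1,2,3,4,5,7,8,9}; col 7 has {2,4,5,8}; box has {2,4,5,7,8,9} → only 6 remains.
B8 = 9: row 8 has {1,2,3,4,5,6,7,8}; col 2 has {1,2,3,4,5,6,7,8}; box has {1,2,3,4,5,6,7,8} → only 9 remains.
J9 = 1: row 9 has {2,4,5,6,7,8,9}; col 9 has {2,3,4,5,6,7,8,9}; box has {2,4,5,6,7,8,9} → only 1 remains.
G1 = 1: row 1 has {2,4,6,7,8,9}; col 7 has {2,4,5,6,8}; box has {2,3,4,5,6,8} → only 1 remains.
D2 = 7: row 2 has {1,2,3,4,5,6,8}; col 4 has {1,2,4,6,8,9}; box has {2,4,6,8,9} → only 7 remains.
G2 = 9: row 2 has {1,2,3,4,5,6,7,8}; col 7 has {1,2,4,5,6,8}; box has {1,2,3,4,5,6,8} → only 9 remains.
F3 = 1: row 3 has {2,3,4,5,6,8,9}; col 6 has {2,3,4,6,8,9}; box has {2,4,6,7,8,9} → only 1 remains.
G3 = 7: row 3 has {1,2,3,4,5,6,8,9}; col 7 has {1,2,4,5,6,8,9}; box has {1,2,3,4,5,6,8,9} → only 7 remains.
D5 = 5: row 5 has {1,2,3,4,6,8,9}; col 4 has {1,2,4,6,7,8,9}; box has {1,2,3,4,6,8,9} → only 5 remains.
F5 = 7: row 5 has {1,2,3,4,5,6,8,9}; col 6 has {1,2,3,4,6,8,9}; box has {1,2,3,4,5,6,8,9} → only 7 remains.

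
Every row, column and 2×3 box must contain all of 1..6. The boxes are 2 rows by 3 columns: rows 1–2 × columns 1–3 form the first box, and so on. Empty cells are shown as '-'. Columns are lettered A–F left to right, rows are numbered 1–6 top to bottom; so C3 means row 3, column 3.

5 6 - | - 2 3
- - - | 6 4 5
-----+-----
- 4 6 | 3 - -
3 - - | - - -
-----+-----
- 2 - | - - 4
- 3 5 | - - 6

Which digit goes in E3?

D1 = 1: row 1 has {2,3,5,6}; col 4 has {3,6}; box has {2,3,4,5,6} → only 1 remains.
B2 = 1: row 2 has {4,5,6}; col 2 has {2,3,4,6}; box has {5,6} → only 1 remains.
B4 = 5: row 4 has {3}; col 2 has {1,2,3,4,6}; box has {3,4,6} → only 5 remains.
C5 = 1: row 5 has {2,4}; col 3 has {5,6}; box has {2,3,5} → only 1 remains.
D5 = 5: row 5 has {1,2,4}; col 4 has {1,3,6}; box has {4,6} → only 5 remains.
E5 = 3: row 5 has {1,2,4,5}; col 5 has {2,4}; box has {4,5,6} → only 3 remains.
A6 = 4: row 6 has {3,5,6}; col 1 has {3,5}; box has {1,2,3,5} → only 4 remains.
D6 = 2: row 6 has {3,4,5,6}; col 4 has {1,3,5,6}; box has {3,4,5,6} → only 2 remains.
E6 = 1: row 6 has {2,3,4,5,6}; col 5 has {2,3,4}; box has {2,3,4,5,6} → only 1 remains.
C1 = 4: row 1 has {1,2,3,5,6}; col 3 has {1,5,6}; box has {1,5,6} → only 4 remains.
A2 = 2: row 2 has {1,4,5,6}; col 1 has {3,4,5}; box has {1,4,5,6} → only 2 remains.
C2 = 3: row 2 has {1,2,4,5,6}; col 3 has {1,4,5,6}; box has {1,2,4,5,6} → only 3 remains.
A3 = 1: row 3 has {3,4,6}; col 1 has {2,3,4,5}; box has {3,4,5,6} → only 1 remains.
E3 = 5: row 3 has {1,3,4,6}; col 5 has {1,2,3,4}; box has {3} → only 5 remains.

5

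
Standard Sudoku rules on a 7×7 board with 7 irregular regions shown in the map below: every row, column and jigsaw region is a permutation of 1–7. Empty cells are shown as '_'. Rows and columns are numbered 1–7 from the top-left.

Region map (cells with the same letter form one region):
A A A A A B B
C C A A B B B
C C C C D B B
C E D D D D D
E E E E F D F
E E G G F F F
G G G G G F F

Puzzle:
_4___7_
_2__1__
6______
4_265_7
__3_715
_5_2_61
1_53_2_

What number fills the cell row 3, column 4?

row 4, column 2 = 1 (sole candidate).
row 4, column 6 = 3 (sole candidate).
row 5, column 1 = 2 (sole candidate).
row 5, column 2 = 6 (sole candidate).
row 5, column 4 = 4 (sole candidate).
row 6, column 1 = 7 (sole candidate).
row 6, column 3 = 4 (sole candidate).
row 6, column 5 = 3 (sole candidate).
row 7, column 2 = 7 (sole candidate).
row 7, column 5 = 6 (sole candidate).
row 7, column 7 = 4 (sole candidate).
row 1, column 5 = 2 (sole candidate).
row 3, column 2 = 3 (sole candidate).
row 3, column 5 = 4 (sole candidate).
row 3, column 6 = 5 (sole candidate).
row 3, column 7 = 2 (sole candidate).
row 2, column 1 = 5 (sole candidate).
row 2, column 4 = 7 (sole candidate).
row 2, column 6 = 4 (sole candidate).
row 3, column 4 = 1: row 3 has {2,3,4,5,6}; col 4 has {2,3,4,6,7}; region has {2,3,4,5,6} → only 1 remains.

1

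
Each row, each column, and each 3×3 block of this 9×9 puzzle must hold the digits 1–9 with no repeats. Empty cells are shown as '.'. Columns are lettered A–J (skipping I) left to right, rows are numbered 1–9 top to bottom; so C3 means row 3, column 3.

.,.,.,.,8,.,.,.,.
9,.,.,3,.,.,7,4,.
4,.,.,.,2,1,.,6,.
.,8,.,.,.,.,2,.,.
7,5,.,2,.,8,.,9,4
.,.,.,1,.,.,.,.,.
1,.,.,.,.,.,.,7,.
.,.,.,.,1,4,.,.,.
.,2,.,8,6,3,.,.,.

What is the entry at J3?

E2 = 5: row 2 has {3,4,7,9}; col 5 has {1,2,6,8}; box has {1,2,3,8} → only 5 remains.
F2 = 6: row 2 has {3,4,5,7,9}; col 6 has {1,3,4,8}; box has {1,2,3,5,8} → only 6 remains.
E5 = 3: row 5 has {2,4,5,7,8,9}; col 5 has {1,2,5,6,8}; box has {1,2,8} → only 3 remains.
E7 = 9: row 7 has {1,7}; col 5 has {1,2,3,5,6,8}; box has {1,3,4,6,8} → only 9 remains.
A9 = 5: row 9 has {2,3,6,8}; col 1 has {1,4,7,9}; box has {1,2} → only 5 remains.
H9 = 1: row 9 has {2,3,5,6,8}; col 8 has {4,6,7,9}; box has {7} → only 1 remains.
J9 = 9: row 9 has {1,2,3,5,6,8}; col 9 has {4}; box has {1,7} → only 9 remains.
B2 = 1: row 2 has {3,4,5,6,7,9}; col 2 has {2,5,8}; box has {4,9} → only 1 remains.
D7 = 5: row 7 has {1,7,9}; col 4 has {1,2,3,8}; box has {1,3,4,6,8,9} → only 5 remains.
F7 = 2: row 7 has {1,5,7,9}; col 6 has {1,3,4,6,8}; box has {1,3,4,5,6,8,9} → only 2 remains.
D8 = 7: row 8 has {1,4}; col 4 has {1,2,3,5,8}; box has {1,2,3,4,5,6,8,9} → only 7 remains.
G9 = 4: row 9 has {1,2,3,5,6,8,9}; col 7 has {2,7}; box has {1,7,9} → only 4 remains.
D3 = 9: row 3 has {1,2,4,6}; col 4 has {1,2,3,5,7,8}; box has {1,2,3,5,6,8} → only 9 remains.
C9 = 7: row 9 has {1,2,3,4,5,6,8,9}; col 3 has {}; box has {1,2,5} → only 7 remains.
D1 = 4: row 1 has {8}; col 4 has {1,2,3,5,7,8,9}; box has {1,2,3,5,6,8,9} → only 4 remains.
F1 = 7: row 1 has {4,8}; col 6 has {1,2,3,4,6,8}; box has {1,2,3,4,5,6,8,9} → only 7 remains.
D4 = 6: row 4 has {2,8}; col 4 has {1,2,3,4,5,7,8,9}; box has {1,2,3,8} → only 6 remains.
A4 = 3: row 4 has {2,6,8}; col 1 has {1,4,5,7,9}; box has {5,7,8} → only 3 remains.
H4 = 5: row 4 has {2,3,6,8}; col 8 has {1,4,6,7,9}; box has {2,4,9} → only 5 remains.
F4 = 9: row 4 has {2,3,5,6,8}; col 6 has {1,2,3,4,6,7,8}; box has {1,2,3,6,8} → only 9 remains.
F6 = 5: row 6 has {1}; col 6 has {1,2,3,4,6,7,8,9}; box has {1,2,3,6,8,9} → only 5 remains.
G1 = 9: in row 1, 9 can only go here (every other open cell in that row sees a 9).
J1 = 1: in row 1, 1 can only go here (every other open cell in that row sees a 1).
J4 = 7: row 4 has {2,3,5,6,8,9}; col 9 has {1,4,9}; box has {2,4,5,9} → only 7 remains.
E4 = 4: row 4 has {2,3,5,6,7,8,9}; col 5 has {1,2,3,5,6,8,9}; box has {1,2,3,5,6,8,9} → only 4 remains.
E6 = 7: row 6 has {1,5}; col 5 has {1,2,3,4,5,6,8,9}; box has {1,2,3,4,5,6,8,9} → only 7 remains.
C4 = 1: row 4 has {2,3,4,5,6,7,8,9}; col 3 has {7}; box has {3,5,7,8} → only 1 remains.
C5 = 6: row 5 has {2,3,4,5,7,8,9}; col 3 has {1,7}; box has {1,3,5,7,8} → only 6 remains.
G5 = 1: row 5 has {2,3,4,5,6,7,8,9}; col 7 has {2,4,7,9}; box has {2,4,5,7,9} → only 1 remains.
A6 = 2: row 6 has {1,5,7}; col 1 has {1,3,4,5,7,9}; box has {1,3,5,6,7,8} → only 2 remains.
A1 = 6: row 1 has {1,4,7,8,9}; col 1 has {1,2,3,4,5,7,9}; box has {1,4,9} → only 6 remains.
B1 = 3: row 1 has {1,4,6,7,8,9}; col 2 has {1,2,5,8}; box has {1,4,6,9} → only 3 remains.
H1 = 2: row 1 has {1,3,4,6,7,8,9}; col 8 has {1,4,5,6,7,9}; box has {1,4,6,7,9} → only 2 remains.
J2 = 8: row 2 has {1,3,4,5,6,7,9}; col 9 has {1,4,7,9}; box has {1,2,4,6,7,9} → only 8 remains.
B3 = 7: row 3 has {1,2,4,6,9}; col 2 has {1,2,3,5,8}; box has {1,3,4,6,9} → only 7 remains.
A8 = 8: row 8 has {1,4,7}; col 1 has {1,2,3,4,5,6,7,9}; box has {1,2,5,7} → only 8 remains.
H8 = 3: row 8 has {1,4,7,8}; col 8 has {1,2,4,5,6,7,9}; box has {1,4,7,9} → only 3 remains.
C1 = 5: row 1 has {1,2,3,4,6,7,8,9}; col 3 has {1,6,7}; box has {1,3,4,6,7,9} → only 5 remains.
C2 = 2: row 2 has {1,3,4,5,6,7,8,9}; col 3 has {1,5,6,7}; box has {1,3,4,5,6,7,9} → only 2 remains.
C3 = 8: row 3 has {1,2,4,6,7,9}; col 3 has {1,2,5,6,7}; box has {1,2,3,4,5,6,7,9} → only 8 remains.
H6 = 8: row 6 has {1,2,5,7}; col 8 has {1,2,3,4,5,6,7,9}; box has {1,2,4,5,7,9} → only 8 remains.
J7 = 6: row 7 has {1,2,5,7,9}; col 9 has {1,4,7,8,9}; box has {1,3,4,7,9} → only 6 remains.
C8 = 9: row 8 has {1,3,4,7,8}; col 3 has {1,2,5,6,7,8}; box has {1,2,5,7,8} → only 9 remains.
G8 = 5: row 8 has {1,3,4,7,8,9}; col 7 has {1,2,4,7,9}; box has {1,3,4,6,7,9} → only 5 remains.
J8 = 2: row 8 has {1,3,4,5,7,8,9}; col 9 has {1,4,6,7,8,9}; box has {1,3,4,5,6,7,9} → only 2 remains.
G3 = 3: row 3 has {1,2,4,6,7,8,9}; col 7 has {1,2,4,5,7,9}; box has {1,2,4,6,7,8,9} → only 3 remains.
J3 = 5: row 3 has {1,2,3,4,6,7,8,9}; col 9 has {1,2,4,6,7,8,9}; box has {1,2,3,4,6,7,8,9} → only 5 remains.

5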